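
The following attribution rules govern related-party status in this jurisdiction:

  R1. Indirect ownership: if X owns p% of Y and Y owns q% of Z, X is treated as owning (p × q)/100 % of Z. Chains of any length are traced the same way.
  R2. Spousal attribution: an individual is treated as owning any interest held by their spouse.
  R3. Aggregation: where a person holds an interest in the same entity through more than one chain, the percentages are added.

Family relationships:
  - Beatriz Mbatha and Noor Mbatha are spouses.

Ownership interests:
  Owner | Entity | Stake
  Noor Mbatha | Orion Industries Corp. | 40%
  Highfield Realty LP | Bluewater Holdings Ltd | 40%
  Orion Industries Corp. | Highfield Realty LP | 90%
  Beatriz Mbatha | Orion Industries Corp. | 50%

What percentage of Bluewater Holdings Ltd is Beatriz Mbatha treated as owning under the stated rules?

32.4%

By spousal attribution (R2), Beatriz Mbatha is treated as also owning Noor Mbatha's interest in Orion Industries Corp, giving 50% + 40% = 90%.
Chain via Orion Industries Corp. → Highfield Realty LP (R1): 90% × 90% × 40% = 32.4% of Bluewater Holdings Ltd.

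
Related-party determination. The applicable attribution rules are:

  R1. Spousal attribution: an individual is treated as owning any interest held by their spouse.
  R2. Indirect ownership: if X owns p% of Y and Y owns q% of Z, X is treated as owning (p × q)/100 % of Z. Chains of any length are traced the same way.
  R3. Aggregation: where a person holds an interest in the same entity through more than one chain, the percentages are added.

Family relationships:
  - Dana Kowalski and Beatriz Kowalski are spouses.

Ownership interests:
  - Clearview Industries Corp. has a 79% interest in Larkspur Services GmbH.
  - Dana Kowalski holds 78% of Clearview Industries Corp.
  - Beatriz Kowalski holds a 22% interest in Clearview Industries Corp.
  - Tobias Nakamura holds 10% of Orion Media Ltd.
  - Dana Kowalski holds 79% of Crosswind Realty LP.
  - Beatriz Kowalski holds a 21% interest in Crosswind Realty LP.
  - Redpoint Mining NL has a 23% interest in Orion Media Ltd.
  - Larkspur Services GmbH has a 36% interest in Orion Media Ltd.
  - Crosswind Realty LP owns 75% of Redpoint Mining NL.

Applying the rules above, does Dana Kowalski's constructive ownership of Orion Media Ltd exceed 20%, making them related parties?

By spousal attribution (R1), Dana Kowalski is treated as also owning Beatriz Kowalski's interest in Clearview Industries Corp, giving 78% + 22% = 100%.
By spousal attribution (R1), Dana Kowalski is treated as also owning Beatriz Kowalski's interest in Crosswind Realty LP, giving 79% + 21% = 100%.
Chain via Clearview Industries Corp. → Larkspur Services GmbH (R2): 100% × 79% × 36% = 28.44% of Orion Media Ltd.
Chain via Crosswind Realty LP → Redpoint Mining NL (R2): 100% × 75% × 23% = 17.25% of Orion Media Ltd.
Aggregating (R3): 28.44% + 17.25% = 45.69%.
45.69% exceeds the 20% threshold, so Dana is a related party to Orion Media Ltd.

Yes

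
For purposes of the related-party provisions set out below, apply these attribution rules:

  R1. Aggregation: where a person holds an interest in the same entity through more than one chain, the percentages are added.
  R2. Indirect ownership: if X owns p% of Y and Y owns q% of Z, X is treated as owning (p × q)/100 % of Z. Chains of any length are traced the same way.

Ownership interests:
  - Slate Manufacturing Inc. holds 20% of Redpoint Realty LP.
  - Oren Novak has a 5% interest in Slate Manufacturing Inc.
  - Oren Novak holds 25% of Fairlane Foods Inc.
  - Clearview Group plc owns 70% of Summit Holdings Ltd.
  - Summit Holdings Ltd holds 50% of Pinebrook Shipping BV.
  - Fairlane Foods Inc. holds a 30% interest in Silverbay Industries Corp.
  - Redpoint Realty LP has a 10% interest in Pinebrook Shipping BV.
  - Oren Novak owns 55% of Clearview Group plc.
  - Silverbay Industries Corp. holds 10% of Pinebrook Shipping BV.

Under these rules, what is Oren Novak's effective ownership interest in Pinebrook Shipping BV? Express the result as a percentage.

20.1%

Chain via Clearview Group plc → Summit Holdings Ltd (R2): 55% × 70% × 50% = 19.25% of Pinebrook Shipping BV.
Chain via Slate Manufacturing Inc. → Redpoint Realty LP (R2): 5% × 20% × 10% = 0.1% of Pinebrook Shipping BV.
Chain via Fairlane Foods Inc. → Silverbay Industries Corp. (R2): 25% × 30% × 10% = 0.75% of Pinebrook Shipping BV.
Aggregating (R1): 19.25% + 0.1% + 0.75% = 20.1%.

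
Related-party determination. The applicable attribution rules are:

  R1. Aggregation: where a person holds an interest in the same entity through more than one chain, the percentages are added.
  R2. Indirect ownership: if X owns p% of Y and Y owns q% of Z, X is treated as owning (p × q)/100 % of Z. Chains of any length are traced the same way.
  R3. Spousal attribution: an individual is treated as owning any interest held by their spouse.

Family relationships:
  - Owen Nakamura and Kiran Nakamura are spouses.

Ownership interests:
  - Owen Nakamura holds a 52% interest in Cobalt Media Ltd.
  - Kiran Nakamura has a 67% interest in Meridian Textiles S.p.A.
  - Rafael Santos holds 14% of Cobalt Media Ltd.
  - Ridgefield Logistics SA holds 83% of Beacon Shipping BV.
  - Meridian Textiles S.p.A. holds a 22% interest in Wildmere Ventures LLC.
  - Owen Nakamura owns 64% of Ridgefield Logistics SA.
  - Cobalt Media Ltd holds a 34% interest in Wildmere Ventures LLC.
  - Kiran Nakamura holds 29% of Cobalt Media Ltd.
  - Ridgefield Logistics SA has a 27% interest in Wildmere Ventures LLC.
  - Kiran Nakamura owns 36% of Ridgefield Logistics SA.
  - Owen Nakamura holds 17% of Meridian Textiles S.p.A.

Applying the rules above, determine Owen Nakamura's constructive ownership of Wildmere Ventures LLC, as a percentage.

By spousal attribution (R3), Owen Nakamura is treated as also owning Kiran Nakamura's interest in Ridgefield Logistics SA, giving 64% + 36% = 100%.
By spousal attribution (R3), Owen Nakamura is treated as also owning Kiran Nakamura's interest in Cobalt Media Ltd, giving 52% + 29% = 81%.
By spousal attribution (R3), Owen Nakamura is treated as also owning Kiran Nakamura's interest in Meridian Textiles S.p.A, giving 17% + 67% = 84%.
Chain via Ridgefield Logistics SA (R2): 100% × 27% = 27% of Wildmere Ventures LLC.
Chain via Cobalt Media Ltd (R2): 81% × 34% = 27.54% of Wildmere Ventures LLC.
Chain via Meridian Textiles S.p.A. (R2): 84% × 22% = 18.48% of Wildmere Ventures LLC.
Aggregating (R1): 27% + 27.54% + 18.48% = 73.02%.

73.02%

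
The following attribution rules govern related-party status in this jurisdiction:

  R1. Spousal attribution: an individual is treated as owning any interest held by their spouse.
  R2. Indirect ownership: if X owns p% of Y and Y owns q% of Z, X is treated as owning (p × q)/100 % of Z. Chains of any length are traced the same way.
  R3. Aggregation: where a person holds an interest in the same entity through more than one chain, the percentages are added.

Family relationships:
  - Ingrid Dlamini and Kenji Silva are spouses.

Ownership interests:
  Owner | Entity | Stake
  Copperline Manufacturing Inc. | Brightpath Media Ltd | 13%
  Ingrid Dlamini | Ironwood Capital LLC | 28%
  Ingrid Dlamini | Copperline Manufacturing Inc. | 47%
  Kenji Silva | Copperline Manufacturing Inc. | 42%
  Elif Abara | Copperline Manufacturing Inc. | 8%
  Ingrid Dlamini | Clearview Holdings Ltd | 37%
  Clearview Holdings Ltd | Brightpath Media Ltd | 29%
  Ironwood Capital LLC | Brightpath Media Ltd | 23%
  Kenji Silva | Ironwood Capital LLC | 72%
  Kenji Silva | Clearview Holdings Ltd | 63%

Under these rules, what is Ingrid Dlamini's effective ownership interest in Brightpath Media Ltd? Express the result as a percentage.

By spousal attribution (R1), Ingrid Dlamini is treated as also owning Kenji Silva's interest in Ironwood Capital LLC, giving 28% + 72% = 100%.
By spousal attribution (R1), Ingrid Dlamini is treated as also owning Kenji Silva's interest in Copperline Manufacturing Inc, giving 47% + 42% = 89%.
By spousal attribution (R1), Ingrid Dlamini is treated as also owning Kenji Silva's interest in Clearview Holdings Ltd, giving 37% + 63% = 100%.
Chain via Ironwood Capital LLC (R2): 100% × 23% = 23% of Brightpath Media Ltd.
Chain via Copperline Manufacturing Inc. (R2): 89% × 13% = 11.57% of Brightpath Media Ltd.
Chain via Clearview Holdings Ltd (R2): 100% × 29% = 29% of Brightpath Media Ltd.
Aggregating (R3): 23% + 11.57% + 29% = 63.57%.

63.57%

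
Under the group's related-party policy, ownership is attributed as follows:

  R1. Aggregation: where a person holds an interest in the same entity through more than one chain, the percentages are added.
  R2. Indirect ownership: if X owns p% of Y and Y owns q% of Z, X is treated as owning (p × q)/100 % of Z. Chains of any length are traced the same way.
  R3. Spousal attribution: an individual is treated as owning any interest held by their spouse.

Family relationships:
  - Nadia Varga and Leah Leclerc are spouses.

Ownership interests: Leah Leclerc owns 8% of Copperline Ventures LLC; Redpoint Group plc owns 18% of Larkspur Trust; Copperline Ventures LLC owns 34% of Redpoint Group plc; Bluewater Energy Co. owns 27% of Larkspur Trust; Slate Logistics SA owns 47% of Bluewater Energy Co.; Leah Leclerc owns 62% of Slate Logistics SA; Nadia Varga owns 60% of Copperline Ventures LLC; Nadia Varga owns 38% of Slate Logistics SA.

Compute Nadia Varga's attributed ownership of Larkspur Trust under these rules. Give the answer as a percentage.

16.8516%

By spousal attribution (R3), Nadia Varga is treated as also owning Leah Leclerc's interest in Slate Logistics SA, giving 38% + 62% = 100%.
By spousal attribution (R3), Nadia Varga is treated as also owning Leah Leclerc's interest in Copperline Ventures LLC, giving 60% + 8% = 68%.
Chain via Slate Logistics SA → Bluewater Energy Co. (R2): 100% × 47% × 27% = 12.69% of Larkspur Trust.
Chain via Copperline Ventures LLC → Redpoint Group plc (R2): 68% × 34% × 18% = 4.1616% of Larkspur Trust.
Aggregating (R1): 12.69% + 4.1616% = 16.8516%.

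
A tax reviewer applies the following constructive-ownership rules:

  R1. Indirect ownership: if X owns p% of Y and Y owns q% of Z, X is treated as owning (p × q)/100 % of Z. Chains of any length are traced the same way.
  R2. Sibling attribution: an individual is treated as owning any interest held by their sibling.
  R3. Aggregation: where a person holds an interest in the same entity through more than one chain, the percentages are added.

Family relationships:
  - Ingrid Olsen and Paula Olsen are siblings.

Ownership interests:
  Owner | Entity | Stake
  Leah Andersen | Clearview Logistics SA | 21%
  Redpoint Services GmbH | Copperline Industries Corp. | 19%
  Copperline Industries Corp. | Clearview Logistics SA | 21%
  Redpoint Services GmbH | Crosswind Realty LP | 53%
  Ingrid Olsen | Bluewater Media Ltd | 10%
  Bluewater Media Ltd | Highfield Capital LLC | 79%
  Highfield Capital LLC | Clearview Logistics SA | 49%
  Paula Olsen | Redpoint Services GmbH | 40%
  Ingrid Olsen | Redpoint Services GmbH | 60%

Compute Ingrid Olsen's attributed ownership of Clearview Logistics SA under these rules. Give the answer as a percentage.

By sibling attribution (R2), Ingrid Olsen is treated as also owning Paula Olsen's interest in Redpoint Services GmbH, giving 60% + 40% = 100%.
Chain via Bluewater Media Ltd → Highfield Capital LLC (R1): 10% × 79% × 49% = 3.871% of Clearview Logistics SA.
Chain via Redpoint Services GmbH → Copperline Industries Corp. (R1): 100% × 19% × 21% = 3.99% of Clearview Logistics SA.
Aggregating (R3): 3.871% + 3.99% = 7.861%.

7.861%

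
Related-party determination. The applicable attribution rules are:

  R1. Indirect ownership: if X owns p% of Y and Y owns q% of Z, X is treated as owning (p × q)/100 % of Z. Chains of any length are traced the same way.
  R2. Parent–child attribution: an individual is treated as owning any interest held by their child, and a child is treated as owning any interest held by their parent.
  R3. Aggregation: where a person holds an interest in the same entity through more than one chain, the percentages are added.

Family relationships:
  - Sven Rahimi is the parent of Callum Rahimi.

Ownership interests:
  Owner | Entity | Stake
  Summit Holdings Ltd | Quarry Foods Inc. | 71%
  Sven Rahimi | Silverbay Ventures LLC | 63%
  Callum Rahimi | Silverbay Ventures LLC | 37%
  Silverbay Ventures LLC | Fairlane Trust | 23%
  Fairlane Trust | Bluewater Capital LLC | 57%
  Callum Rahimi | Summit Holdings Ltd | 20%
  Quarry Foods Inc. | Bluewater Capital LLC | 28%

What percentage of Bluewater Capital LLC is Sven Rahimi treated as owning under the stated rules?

17.086%

By parent–child attribution (R2), Sven Rahimi is treated as also owning Callum Rahimi's interest in Silverbay Ventures LLC, giving 63% + 37% = 100%.
By parent–child attribution (R2), Sven Rahimi is treated as owning Callum Rahimi's 20% interest in Summit Holdings Ltd.
Chain via Silverbay Ventures LLC → Fairlane Trust (R1): 100% × 23% × 57% = 13.11% of Bluewater Capital LLC.
Chain via Summit Holdings Ltd → Quarry Foods Inc. (R1): 20% × 71% × 28% = 3.976% of Bluewater Capital LLC.
Aggregating (R3): 13.11% + 3.976% = 17.086%.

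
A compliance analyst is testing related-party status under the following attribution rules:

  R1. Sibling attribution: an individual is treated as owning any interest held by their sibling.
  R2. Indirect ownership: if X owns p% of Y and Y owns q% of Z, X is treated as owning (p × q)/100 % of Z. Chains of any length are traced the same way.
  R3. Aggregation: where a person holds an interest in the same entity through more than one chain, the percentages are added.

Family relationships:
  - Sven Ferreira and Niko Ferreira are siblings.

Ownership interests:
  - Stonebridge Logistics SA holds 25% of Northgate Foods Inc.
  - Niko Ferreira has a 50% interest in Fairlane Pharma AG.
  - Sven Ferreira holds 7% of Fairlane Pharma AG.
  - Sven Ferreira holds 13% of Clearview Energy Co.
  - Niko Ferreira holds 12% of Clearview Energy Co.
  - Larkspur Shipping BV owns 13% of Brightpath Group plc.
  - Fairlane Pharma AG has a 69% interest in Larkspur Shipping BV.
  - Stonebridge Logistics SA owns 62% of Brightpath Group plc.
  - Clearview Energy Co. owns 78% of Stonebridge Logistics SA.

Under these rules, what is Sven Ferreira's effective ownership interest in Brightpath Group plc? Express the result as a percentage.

By sibling attribution (R1), Sven Ferreira is treated as also owning Niko Ferreira's interest in Fairlane Pharma AG, giving 7% + 50% = 57%.
By sibling attribution (R1), Sven Ferreira is treated as also owning Niko Ferreira's interest in Clearview Energy Co, giving 13% + 12% = 25%.
Chain via Fairlane Pharma AG → Larkspur Shipping BV (R2): 57% × 69% × 13% = 5.1129% of Brightpath Group plc.
Chain via Clearview Energy Co. → Stonebridge Logistics SA (R2): 25% × 78% × 62% = 12.09% of Brightpath Group plc.
Aggregating (R3): 5.1129% + 12.09% = 17.2029%.

17.2029%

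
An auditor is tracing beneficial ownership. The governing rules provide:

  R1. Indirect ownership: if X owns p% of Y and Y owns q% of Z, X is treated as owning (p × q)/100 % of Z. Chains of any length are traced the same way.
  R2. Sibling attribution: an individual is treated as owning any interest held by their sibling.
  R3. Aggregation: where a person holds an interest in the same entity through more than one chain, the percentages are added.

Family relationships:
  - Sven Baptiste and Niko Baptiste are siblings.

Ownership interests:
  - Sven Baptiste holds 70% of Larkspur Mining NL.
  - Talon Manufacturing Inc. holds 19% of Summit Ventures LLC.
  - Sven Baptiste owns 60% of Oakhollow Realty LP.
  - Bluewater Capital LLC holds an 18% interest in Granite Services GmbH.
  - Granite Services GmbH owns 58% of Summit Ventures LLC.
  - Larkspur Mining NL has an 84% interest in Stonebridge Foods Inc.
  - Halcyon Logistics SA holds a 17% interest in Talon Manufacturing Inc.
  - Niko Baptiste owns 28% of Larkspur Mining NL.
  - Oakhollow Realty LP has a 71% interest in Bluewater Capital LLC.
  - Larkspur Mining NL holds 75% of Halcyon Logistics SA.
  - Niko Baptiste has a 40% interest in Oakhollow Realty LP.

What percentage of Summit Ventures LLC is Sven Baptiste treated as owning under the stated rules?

By sibling attribution (R2), Sven Baptiste is treated as also owning Niko Baptiste's interest in Larkspur Mining NL, giving 70% + 28% = 98%.
By sibling attribution (R2), Sven Baptiste is treated as also owning Niko Baptiste's interest in Oakhollow Realty LP, giving 60% + 40% = 100%.
Chain via Larkspur Mining NL → Halcyon Logistics SA → Talon Manufacturing Inc. (R1): 98% × 75% × 17% × 19% = 2.37405% of Summit Ventures LLC.
Chain via Oakhollow Realty LP → Bluewater Capital LLC → Granite Services GmbH (R1): 100% × 71% × 18% × 58% = 7.4124% of Summit Ventures LLC.
Aggregating (R3): 2.37405% + 7.4124% = 9.78645%.

9.78645%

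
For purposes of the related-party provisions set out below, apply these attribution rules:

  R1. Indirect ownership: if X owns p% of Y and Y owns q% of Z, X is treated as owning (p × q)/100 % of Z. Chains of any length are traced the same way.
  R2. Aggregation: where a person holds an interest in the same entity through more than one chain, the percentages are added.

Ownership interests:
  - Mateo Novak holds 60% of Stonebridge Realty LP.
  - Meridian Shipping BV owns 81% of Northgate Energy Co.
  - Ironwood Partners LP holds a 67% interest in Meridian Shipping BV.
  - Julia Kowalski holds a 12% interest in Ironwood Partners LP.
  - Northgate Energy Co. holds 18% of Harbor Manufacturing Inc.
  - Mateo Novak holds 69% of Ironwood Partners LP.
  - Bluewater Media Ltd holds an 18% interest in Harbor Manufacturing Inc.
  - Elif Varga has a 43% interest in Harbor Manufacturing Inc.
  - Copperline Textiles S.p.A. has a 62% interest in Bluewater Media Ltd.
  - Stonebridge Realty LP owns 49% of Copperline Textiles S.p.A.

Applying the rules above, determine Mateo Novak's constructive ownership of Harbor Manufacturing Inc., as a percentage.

10.021374%

Chain via Stonebridge Realty LP → Copperline Textiles S.p.A. → Bluewater Media Ltd (R1): 60% × 49% × 62% × 18% = 3.28104% of Harbor Manufacturing Inc.
Chain via Ironwood Partners LP → Meridian Shipping BV → Northgate Energy Co. (R1): 69% × 67% × 81% × 18% = 6.740334% of Harbor Manufacturing Inc.
Aggregating (R2): 3.28104% + 6.740334% = 10.021374%.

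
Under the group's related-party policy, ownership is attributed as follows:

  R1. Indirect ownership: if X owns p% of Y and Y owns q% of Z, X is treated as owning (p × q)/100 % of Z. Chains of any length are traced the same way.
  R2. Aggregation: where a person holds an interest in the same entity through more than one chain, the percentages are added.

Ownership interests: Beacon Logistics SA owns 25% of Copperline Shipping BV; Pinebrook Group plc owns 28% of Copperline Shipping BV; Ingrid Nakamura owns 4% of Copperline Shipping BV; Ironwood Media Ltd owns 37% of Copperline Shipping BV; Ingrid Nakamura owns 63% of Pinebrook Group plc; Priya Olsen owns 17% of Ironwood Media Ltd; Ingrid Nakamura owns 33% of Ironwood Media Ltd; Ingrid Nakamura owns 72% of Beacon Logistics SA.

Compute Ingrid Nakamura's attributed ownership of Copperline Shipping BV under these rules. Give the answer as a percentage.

51.85%

Chain via Pinebrook Group plc (R1): 63% × 28% = 17.64% of Copperline Shipping BV.
Chain via Ironwood Media Ltd (R1): 33% × 37% = 12.21% of Copperline Shipping BV.
Chain via Beacon Logistics SA (R1): 72% × 25% = 18% of Copperline Shipping BV.
Direct interest in Copperline Shipping BV: 4%.
Aggregating (R2): 17.64% + 12.21% + 18% + 4% = 51.85%.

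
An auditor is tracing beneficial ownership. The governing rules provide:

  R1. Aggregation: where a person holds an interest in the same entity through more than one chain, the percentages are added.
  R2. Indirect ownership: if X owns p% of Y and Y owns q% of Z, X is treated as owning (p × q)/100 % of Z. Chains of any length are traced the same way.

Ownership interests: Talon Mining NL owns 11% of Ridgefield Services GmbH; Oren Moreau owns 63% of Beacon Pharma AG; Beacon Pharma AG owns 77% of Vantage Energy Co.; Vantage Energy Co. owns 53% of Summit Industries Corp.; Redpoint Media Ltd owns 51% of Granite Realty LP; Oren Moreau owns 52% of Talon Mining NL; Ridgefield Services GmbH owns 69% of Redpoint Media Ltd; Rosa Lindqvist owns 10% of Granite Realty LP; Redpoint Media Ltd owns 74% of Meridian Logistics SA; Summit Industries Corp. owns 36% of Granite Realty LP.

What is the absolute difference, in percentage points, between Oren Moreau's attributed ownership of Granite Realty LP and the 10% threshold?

1.268576

Chain via Beacon Pharma AG → Vantage Energy Co. → Summit Industries Corp. (R2): 63% × 77% × 53% × 36% = 9.255708% of Granite Realty LP.
Chain via Talon Mining NL → Ridgefield Services GmbH → Redpoint Media Ltd (R2): 52% × 11% × 69% × 51% = 2.012868% of Granite Realty LP.
Aggregating (R1): 9.255708% + 2.012868% = 11.268576%.
11.268576% exceeds the 10% threshold by 1.268576 percentage points.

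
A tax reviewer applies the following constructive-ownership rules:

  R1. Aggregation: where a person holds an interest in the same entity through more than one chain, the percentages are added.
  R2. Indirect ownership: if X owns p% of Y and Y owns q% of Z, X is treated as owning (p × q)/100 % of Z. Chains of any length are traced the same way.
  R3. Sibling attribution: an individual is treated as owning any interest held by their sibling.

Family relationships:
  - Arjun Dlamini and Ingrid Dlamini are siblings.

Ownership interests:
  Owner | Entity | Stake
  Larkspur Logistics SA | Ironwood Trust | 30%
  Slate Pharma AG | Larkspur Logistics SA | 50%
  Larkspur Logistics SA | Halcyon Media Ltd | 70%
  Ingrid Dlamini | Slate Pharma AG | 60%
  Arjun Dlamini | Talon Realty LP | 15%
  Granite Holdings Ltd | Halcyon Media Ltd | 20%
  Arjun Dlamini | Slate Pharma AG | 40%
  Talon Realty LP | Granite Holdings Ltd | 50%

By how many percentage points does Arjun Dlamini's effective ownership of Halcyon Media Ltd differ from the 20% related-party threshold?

16.5

By sibling attribution (R3), Arjun Dlamini is treated as also owning Ingrid Dlamini's interest in Slate Pharma AG, giving 40% + 60% = 100%.
Chain via Talon Realty LP → Granite Holdings Ltd (R2): 15% × 50% × 20% = 1.5% of Halcyon Media Ltd.
Chain via Slate Pharma AG → Larkspur Logistics SA (R2): 100% × 50% × 70% = 35% of Halcyon Media Ltd.
Aggregating (R1): 1.5% + 35% = 36.5%.
36.5% exceeds the 20% threshold by 16.5 percentage points.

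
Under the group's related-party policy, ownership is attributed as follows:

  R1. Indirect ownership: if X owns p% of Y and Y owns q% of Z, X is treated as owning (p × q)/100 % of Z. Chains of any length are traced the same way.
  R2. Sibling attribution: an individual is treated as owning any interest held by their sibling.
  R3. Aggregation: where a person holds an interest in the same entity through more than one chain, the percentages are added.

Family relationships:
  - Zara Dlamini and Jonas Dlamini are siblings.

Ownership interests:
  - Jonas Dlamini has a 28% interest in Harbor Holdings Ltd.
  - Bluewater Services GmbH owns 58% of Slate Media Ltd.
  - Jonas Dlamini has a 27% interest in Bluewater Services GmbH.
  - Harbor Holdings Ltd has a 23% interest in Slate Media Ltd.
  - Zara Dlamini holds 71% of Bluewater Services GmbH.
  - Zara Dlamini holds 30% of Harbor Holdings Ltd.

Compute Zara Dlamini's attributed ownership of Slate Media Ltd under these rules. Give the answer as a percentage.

70.18%

By sibling attribution (R2), Zara Dlamini is treated as also owning Jonas Dlamini's interest in Bluewater Services GmbH, giving 71% + 27% = 98%.
By sibling attribution (R2), Zara Dlamini is treated as also owning Jonas Dlamini's interest in Harbor Holdings Ltd, giving 30% + 28% = 58%.
Chain via Bluewater Services GmbH (R1): 98% × 58% = 56.84% of Slate Media Ltd.
Chain via Harbor Holdings Ltd (R1): 58% × 23% = 13.34% of Slate Media Ltd.
Aggregating (R3): 56.84% + 13.34% = 70.18%.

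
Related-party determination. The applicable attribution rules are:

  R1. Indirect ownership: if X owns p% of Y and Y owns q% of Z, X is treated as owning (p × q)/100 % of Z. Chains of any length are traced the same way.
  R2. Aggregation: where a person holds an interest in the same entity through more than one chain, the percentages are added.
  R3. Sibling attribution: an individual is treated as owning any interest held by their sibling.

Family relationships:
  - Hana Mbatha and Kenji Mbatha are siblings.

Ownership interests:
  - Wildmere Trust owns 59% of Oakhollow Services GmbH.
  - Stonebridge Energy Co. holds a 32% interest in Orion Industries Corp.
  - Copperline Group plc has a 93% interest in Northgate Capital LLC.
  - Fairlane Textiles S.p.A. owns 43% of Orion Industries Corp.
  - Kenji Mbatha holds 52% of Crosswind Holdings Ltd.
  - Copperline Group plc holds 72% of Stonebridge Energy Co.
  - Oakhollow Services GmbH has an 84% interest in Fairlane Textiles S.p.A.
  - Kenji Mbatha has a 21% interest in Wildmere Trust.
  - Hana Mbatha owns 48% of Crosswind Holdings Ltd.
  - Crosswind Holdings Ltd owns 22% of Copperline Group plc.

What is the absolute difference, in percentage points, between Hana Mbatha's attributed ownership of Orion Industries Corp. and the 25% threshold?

By sibling attribution (R3), Hana Mbatha is treated as also owning Kenji Mbatha's interest in Crosswind Holdings Ltd, giving 48% + 52% = 100%.
By sibling attribution (R3), Hana Mbatha is treated as owning Kenji Mbatha's 21% interest in Wildmere Trust.
Chain via Crosswind Holdings Ltd → Copperline Group plc → Stonebridge Energy Co. (R1): 100% × 22% × 72% × 32% = 5.0688% of Orion Industries Corp.
Chain via Wildmere Trust → Oakhollow Services GmbH → Fairlane Textiles S.p.A. (R1): 21% × 59% × 84% × 43% = 4.475268% of Orion Industries Corp.
Aggregating (R2): 5.0688% + 4.475268% = 9.544068%.
9.544068% falls short of the 25% threshold by 15.455932 percentage points.

15.455932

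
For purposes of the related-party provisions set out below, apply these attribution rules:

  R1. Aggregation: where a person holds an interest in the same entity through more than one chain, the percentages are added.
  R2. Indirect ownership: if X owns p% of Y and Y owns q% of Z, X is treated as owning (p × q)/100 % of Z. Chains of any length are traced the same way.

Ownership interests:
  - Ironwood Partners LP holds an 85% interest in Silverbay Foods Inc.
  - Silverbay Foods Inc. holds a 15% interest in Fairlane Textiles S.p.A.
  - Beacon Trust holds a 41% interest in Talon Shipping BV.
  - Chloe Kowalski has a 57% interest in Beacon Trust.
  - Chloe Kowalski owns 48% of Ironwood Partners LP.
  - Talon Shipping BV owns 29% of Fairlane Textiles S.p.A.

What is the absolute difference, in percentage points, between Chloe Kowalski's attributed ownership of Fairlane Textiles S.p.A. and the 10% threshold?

Chain via Ironwood Partners LP → Silverbay Foods Inc. (R2): 48% × 85% × 15% = 6.12% of Fairlane Textiles S.p.A.
Chain via Beacon Trust → Talon Shipping BV (R2): 57% × 41% × 29% = 6.7773% of Fairlane Textiles S.p.A.
Aggregating (R1): 6.12% + 6.7773% = 12.8973%.
12.8973% exceeds the 10% threshold by 2.8973 percentage points.

2.8973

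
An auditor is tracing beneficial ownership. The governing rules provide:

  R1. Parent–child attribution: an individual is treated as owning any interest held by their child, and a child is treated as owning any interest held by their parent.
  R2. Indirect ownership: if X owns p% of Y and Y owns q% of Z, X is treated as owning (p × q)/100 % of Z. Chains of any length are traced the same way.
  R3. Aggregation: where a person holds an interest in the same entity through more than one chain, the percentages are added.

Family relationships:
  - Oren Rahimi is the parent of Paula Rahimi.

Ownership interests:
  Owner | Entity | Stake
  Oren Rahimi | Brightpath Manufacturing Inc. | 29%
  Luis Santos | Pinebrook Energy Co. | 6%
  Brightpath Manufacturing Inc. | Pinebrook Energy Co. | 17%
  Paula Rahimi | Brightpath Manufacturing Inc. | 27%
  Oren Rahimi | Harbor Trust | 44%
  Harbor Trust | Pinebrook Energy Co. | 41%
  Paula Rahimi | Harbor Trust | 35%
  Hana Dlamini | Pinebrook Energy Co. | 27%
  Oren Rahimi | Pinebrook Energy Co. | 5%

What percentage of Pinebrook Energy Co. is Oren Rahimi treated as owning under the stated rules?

By parent–child attribution (R1), Oren Rahimi is treated as also owning Paula Rahimi's interest in Harbor Trust, giving 44% + 35% = 79%.
By parent–child attribution (R1), Oren Rahimi is treated as also owning Paula Rahimi's interest in Brightpath Manufacturing Inc, giving 29% + 27% = 56%.
Chain via Harbor Trust (R2): 79% × 41% = 32.39% of Pinebrook Energy Co.
Chain via Brightpath Manufacturing Inc. (R2): 56% × 17% = 9.52% of Pinebrook Energy Co.
Direct interest in Pinebrook Energy Co: 5%.
Aggregating (R3): 32.39% + 9.52% + 5% = 46.91%.

46.91%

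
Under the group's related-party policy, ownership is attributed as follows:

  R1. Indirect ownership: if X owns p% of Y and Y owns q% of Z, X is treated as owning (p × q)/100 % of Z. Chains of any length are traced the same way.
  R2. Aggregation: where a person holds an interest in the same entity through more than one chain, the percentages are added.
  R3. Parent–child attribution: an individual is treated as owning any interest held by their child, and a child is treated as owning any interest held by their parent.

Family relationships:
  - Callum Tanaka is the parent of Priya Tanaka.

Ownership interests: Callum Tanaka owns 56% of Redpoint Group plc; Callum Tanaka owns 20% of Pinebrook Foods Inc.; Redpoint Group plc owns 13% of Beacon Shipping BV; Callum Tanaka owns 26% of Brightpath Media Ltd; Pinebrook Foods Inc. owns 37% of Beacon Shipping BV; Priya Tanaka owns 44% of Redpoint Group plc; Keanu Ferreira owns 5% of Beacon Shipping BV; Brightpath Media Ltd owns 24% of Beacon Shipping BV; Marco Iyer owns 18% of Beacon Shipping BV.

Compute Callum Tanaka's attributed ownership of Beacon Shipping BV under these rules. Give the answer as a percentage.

By parent–child attribution (R3), Callum Tanaka is treated as also owning Priya Tanaka's interest in Redpoint Group plc, giving 56% + 44% = 100%.
Chain via Brightpath Media Ltd (R1): 26% × 24% = 6.24% of Beacon Shipping BV.
Chain via Redpoint Group plc (R1): 100% × 13% = 13% of Beacon Shipping BV.
Chain via Pinebrook Foods Inc. (R1): 20% × 37% = 7.4% of Beacon Shipping BV.
Aggregating (R2): 6.24% + 13% + 7.4% = 26.64%.

26.64%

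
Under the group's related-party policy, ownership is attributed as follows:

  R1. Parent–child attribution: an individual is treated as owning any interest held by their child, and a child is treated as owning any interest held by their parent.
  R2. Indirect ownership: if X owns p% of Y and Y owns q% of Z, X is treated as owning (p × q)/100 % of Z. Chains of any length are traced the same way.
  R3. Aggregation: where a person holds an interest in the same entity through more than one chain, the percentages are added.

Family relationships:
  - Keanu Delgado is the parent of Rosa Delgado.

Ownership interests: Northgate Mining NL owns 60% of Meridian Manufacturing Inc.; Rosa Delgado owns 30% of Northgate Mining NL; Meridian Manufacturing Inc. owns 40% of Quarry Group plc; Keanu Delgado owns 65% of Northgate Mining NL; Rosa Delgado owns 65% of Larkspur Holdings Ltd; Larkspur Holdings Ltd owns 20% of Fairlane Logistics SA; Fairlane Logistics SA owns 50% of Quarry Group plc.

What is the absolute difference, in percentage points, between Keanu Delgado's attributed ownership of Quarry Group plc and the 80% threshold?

By parent–child attribution (R1), Keanu Delgado is treated as also owning Rosa Delgado's interest in Northgate Mining NL, giving 65% + 30% = 95%.
By parent–child attribution (R1), Keanu Delgado is treated as owning Rosa Delgado's 65% interest in Larkspur Holdings Ltd.
Chain via Northgate Mining NL → Meridian Manufacturing Inc. (R2): 95% × 60% × 40% = 22.8% of Quarry Group plc.
Chain via Larkspur Holdings Ltd → Fairlane Logistics SA (R2): 65% × 20% × 50% = 6.5% of Quarry Group plc.
Aggregating (R3): 22.8% + 6.5% = 29.3%.
29.3% falls short of the 80% threshold by 50.7 percentage points.

50.7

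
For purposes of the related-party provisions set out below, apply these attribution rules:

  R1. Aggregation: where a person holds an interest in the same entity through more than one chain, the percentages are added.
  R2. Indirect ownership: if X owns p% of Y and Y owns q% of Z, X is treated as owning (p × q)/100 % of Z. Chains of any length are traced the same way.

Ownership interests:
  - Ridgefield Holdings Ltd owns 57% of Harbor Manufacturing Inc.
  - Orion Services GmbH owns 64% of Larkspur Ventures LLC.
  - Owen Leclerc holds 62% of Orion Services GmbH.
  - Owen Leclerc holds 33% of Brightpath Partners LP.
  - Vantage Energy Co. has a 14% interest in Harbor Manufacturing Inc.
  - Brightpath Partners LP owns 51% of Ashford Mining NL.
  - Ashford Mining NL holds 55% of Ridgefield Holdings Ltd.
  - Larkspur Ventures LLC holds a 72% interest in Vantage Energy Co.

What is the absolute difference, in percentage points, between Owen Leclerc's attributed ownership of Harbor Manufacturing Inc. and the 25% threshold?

Chain via Brightpath Partners LP → Ashford Mining NL → Ridgefield Holdings Ltd (R2): 33% × 51% × 55% × 57% = 5.276205% of Harbor Manufacturing Inc.
Chain via Orion Services GmbH → Larkspur Ventures LLC → Vantage Energy Co. (R2): 62% × 64% × 72% × 14% = 3.999744% of Harbor Manufacturing Inc.
Aggregating (R1): 5.276205% + 3.999744% = 9.275949%.
9.275949% falls short of the 25% threshold by 15.724051 percentage points.

15.724051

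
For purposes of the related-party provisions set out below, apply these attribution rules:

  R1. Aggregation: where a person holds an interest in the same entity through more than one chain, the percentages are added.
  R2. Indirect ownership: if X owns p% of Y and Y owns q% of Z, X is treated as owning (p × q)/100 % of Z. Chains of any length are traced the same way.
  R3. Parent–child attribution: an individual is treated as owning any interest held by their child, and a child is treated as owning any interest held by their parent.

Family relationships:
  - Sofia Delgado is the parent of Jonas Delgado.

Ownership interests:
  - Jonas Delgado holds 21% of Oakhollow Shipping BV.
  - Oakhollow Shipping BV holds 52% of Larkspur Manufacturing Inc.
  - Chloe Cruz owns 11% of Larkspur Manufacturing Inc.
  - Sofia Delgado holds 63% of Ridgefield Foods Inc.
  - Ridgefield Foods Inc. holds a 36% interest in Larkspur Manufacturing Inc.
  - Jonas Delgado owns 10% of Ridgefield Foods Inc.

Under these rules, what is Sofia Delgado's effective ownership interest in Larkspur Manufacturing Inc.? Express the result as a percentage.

By parent–child attribution (R3), Sofia Delgado is treated as also owning Jonas Delgado's interest in Ridgefield Foods Inc, giving 63% + 10% = 73%.
By parent–child attribution (R3), Sofia Delgado is treated as owning Jonas Delgado's 21% interest in Oakhollow Shipping BV.
Chain via Ridgefield Foods Inc. (R2): 73% × 36% = 26.28% of Larkspur Manufacturing Inc.
Chain via Oakhollow Shipping BV (R2): 21% × 52% = 10.92% of Larkspur Manufacturing Inc.
Aggregating (R1): 26.28% + 10.92% = 37.2%.

37.2%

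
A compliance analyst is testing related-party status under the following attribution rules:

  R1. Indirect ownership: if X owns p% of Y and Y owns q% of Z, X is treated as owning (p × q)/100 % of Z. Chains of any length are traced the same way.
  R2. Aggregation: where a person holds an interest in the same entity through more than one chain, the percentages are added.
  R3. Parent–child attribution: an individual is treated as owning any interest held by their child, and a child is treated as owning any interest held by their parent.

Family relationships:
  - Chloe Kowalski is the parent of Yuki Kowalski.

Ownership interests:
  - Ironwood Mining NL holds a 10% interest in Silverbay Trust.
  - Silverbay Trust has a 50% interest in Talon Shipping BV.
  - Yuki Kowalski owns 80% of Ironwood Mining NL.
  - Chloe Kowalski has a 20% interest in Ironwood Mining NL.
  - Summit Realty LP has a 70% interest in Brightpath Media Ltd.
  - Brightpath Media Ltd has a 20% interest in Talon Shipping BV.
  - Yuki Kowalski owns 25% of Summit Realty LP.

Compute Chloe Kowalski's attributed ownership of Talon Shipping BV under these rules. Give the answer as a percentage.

By parent–child attribution (R3), Chloe Kowalski is treated as also owning Yuki Kowalski's interest in Ironwood Mining NL, giving 20% + 80% = 100%.
By parent–child attribution (R3), Chloe Kowalski is treated as owning Yuki Kowalski's 25% interest in Summit Realty LP.
Chain via Ironwood Mining NL → Silverbay Trust (R1): 100% × 10% × 50% = 5% of Talon Shipping BV.
Chain via Summit Realty LP → Brightpath Media Ltd (R1): 25% × 70% × 20% = 3.5% of Talon Shipping BV.
Aggregating (R2): 5% + 3.5% = 8.5%.

8.5%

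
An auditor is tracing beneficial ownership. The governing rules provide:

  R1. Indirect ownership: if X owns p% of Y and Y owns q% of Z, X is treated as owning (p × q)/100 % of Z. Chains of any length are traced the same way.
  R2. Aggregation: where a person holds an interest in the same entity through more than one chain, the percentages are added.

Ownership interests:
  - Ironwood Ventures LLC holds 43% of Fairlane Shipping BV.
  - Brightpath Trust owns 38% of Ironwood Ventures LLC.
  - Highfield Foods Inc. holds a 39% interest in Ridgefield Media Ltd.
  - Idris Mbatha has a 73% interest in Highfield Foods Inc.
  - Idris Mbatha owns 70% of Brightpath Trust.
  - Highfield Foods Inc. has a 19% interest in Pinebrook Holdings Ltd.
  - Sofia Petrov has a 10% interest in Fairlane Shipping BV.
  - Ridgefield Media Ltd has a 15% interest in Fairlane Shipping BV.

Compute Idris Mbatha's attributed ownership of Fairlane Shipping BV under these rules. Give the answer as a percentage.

Chain via Brightpath Trust → Ironwood Ventures LLC (R1): 70% × 38% × 43% = 11.438% of Fairlane Shipping BV.
Chain via Highfield Foods Inc. → Ridgefield Media Ltd (R1): 73% × 39% × 15% = 4.2705% of Fairlane Shipping BV.
Aggregating (R2): 11.438% + 4.2705% = 15.7085%.

15.7085%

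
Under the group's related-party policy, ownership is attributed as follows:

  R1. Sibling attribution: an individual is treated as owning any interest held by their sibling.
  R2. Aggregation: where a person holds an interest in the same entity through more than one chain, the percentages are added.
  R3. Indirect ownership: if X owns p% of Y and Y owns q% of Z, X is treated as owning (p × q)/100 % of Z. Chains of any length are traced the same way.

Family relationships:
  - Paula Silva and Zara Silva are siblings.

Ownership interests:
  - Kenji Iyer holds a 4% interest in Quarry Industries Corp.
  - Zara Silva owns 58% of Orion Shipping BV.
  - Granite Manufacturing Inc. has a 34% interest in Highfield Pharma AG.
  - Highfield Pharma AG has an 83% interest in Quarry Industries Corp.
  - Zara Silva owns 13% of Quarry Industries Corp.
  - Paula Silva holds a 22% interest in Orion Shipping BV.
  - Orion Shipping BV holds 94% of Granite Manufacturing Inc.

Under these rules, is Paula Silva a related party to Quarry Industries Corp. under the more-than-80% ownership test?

No

By sibling attribution (R1), Paula Silva is treated as also owning Zara Silva's interest in Orion Shipping BV, giving 22% + 58% = 80%.
By sibling attribution (R1), Paula Silva is treated as owning Zara Silva's 13% interest in Quarry Industries Corp.
Chain via Orion Shipping BV → Granite Manufacturing Inc. → Highfield Pharma AG (R3): 80% × 94% × 34% × 83% = 21.22144% of Quarry Industries Corp.
Direct interest in Quarry Industries Corp: 13%.
Aggregating (R2): 21.22144% + 13% = 34.22144%.
34.22144% does not exceed the 80% threshold, so Paula is not a related party to Quarry Industries Corp.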